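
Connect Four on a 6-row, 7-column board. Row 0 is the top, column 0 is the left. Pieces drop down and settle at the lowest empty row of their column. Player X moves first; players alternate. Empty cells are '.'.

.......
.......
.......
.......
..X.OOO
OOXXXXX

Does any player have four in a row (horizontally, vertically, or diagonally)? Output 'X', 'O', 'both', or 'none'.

X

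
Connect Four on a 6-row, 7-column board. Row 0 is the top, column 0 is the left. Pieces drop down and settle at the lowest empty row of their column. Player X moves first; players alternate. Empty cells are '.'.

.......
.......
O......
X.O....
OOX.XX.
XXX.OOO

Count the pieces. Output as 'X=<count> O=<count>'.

X=7 O=7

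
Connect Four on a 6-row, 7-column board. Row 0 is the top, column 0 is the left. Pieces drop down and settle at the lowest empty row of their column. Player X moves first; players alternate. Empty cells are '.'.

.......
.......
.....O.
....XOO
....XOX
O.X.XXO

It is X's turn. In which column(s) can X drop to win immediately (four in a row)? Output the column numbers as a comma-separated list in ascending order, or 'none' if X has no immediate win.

col 0: drop X → no win
col 1: drop X → no win
col 2: drop X → no win
col 3: drop X → WIN!
col 4: drop X → WIN!
col 5: drop X → no win
col 6: drop X → no win

Answer: 3,4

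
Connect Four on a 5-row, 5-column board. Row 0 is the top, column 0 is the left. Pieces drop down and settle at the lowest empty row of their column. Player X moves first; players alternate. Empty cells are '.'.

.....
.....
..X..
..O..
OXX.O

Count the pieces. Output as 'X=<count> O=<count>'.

X=3 O=3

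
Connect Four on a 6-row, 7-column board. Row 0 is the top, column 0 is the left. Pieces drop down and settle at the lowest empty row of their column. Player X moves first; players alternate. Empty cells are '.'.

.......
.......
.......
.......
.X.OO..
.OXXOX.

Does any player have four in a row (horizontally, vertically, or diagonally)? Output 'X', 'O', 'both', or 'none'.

none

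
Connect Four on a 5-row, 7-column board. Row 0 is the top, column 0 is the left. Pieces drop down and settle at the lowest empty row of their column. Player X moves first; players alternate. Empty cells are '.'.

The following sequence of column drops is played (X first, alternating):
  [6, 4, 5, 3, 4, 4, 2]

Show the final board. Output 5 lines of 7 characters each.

Move 1: X drops in col 6, lands at row 4
Move 2: O drops in col 4, lands at row 4
Move 3: X drops in col 5, lands at row 4
Move 4: O drops in col 3, lands at row 4
Move 5: X drops in col 4, lands at row 3
Move 6: O drops in col 4, lands at row 2
Move 7: X drops in col 2, lands at row 4

Answer: .......
.......
....O..
....X..
..XOOXX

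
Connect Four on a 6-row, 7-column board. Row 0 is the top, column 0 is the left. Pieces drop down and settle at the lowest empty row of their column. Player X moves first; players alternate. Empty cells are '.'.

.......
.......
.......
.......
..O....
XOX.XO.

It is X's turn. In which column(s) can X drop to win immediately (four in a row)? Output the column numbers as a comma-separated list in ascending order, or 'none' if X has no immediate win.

col 0: drop X → no win
col 1: drop X → no win
col 2: drop X → no win
col 3: drop X → no win
col 4: drop X → no win
col 5: drop X → no win
col 6: drop X → no win

Answer: none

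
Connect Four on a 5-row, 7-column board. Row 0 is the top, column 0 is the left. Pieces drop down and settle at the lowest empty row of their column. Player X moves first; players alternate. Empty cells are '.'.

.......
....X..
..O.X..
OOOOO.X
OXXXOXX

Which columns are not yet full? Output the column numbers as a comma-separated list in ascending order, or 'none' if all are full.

col 0: top cell = '.' → open
col 1: top cell = '.' → open
col 2: top cell = '.' → open
col 3: top cell = '.' → open
col 4: top cell = '.' → open
col 5: top cell = '.' → open
col 6: top cell = '.' → open

Answer: 0,1,2,3,4,5,6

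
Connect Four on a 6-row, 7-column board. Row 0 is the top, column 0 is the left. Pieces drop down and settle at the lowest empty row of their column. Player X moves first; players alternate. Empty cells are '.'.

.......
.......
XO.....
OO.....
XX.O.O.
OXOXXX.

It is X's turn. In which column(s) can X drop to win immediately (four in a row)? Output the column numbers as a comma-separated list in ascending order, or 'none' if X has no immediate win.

col 0: drop X → no win
col 1: drop X → no win
col 2: drop X → no win
col 3: drop X → no win
col 4: drop X → no win
col 5: drop X → no win
col 6: drop X → WIN!

Answer: 6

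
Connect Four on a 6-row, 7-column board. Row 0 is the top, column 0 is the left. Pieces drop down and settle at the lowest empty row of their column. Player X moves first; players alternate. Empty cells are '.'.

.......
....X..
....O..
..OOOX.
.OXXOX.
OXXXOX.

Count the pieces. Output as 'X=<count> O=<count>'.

X=9 O=8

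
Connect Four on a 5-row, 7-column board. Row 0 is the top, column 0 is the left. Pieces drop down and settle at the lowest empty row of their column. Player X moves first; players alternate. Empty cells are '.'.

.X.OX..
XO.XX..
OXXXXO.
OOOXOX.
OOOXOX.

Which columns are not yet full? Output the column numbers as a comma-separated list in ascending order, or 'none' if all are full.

col 0: top cell = '.' → open
col 1: top cell = 'X' → FULL
col 2: top cell = '.' → open
col 3: top cell = 'O' → FULL
col 4: top cell = 'X' → FULL
col 5: top cell = '.' → open
col 6: top cell = '.' → open

Answer: 0,2,5,6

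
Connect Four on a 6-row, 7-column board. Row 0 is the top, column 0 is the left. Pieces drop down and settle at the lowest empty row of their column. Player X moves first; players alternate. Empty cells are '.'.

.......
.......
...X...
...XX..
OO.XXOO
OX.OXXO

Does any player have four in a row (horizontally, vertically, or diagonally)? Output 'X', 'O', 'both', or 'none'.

none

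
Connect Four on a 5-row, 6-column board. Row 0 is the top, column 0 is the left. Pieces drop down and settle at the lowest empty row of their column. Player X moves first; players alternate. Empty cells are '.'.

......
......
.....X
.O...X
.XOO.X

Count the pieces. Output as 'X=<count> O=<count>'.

X=4 O=3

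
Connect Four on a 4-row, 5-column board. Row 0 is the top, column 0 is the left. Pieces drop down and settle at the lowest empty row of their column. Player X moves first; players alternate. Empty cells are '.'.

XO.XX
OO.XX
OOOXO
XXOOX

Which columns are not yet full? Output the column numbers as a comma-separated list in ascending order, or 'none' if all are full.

Answer: 2

Derivation:
col 0: top cell = 'X' → FULL
col 1: top cell = 'O' → FULL
col 2: top cell = '.' → open
col 3: top cell = 'X' → FULL
col 4: top cell = 'X' → FULL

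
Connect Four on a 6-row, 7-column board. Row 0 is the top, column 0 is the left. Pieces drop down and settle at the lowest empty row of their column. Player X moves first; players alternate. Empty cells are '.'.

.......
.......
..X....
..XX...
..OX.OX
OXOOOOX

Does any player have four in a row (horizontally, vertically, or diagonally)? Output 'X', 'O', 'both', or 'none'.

O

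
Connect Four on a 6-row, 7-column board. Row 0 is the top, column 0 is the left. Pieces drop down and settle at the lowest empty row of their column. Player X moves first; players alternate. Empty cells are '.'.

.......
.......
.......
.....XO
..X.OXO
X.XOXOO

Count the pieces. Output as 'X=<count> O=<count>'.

X=6 O=6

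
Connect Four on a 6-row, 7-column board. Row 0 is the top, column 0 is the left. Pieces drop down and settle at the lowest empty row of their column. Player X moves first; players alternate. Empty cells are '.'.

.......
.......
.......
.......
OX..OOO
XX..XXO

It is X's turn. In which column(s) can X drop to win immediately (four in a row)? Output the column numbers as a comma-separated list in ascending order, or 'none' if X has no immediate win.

Answer: none

Derivation:
col 0: drop X → no win
col 1: drop X → no win
col 2: drop X → no win
col 3: drop X → no win
col 4: drop X → no win
col 5: drop X → no win
col 6: drop X → no win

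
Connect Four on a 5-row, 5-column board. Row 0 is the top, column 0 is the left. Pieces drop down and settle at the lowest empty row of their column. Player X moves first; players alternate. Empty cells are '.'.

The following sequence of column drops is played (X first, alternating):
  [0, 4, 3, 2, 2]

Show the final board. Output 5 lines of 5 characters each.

Answer: .....
.....
.....
..X..
X.OXO

Derivation:
Move 1: X drops in col 0, lands at row 4
Move 2: O drops in col 4, lands at row 4
Move 3: X drops in col 3, lands at row 4
Move 4: O drops in col 2, lands at row 4
Move 5: X drops in col 2, lands at row 3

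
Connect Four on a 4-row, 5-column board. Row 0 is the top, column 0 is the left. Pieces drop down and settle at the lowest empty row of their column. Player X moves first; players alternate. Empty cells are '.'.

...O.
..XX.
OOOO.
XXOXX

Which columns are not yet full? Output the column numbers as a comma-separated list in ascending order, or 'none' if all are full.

col 0: top cell = '.' → open
col 1: top cell = '.' → open
col 2: top cell = '.' → open
col 3: top cell = 'O' → FULL
col 4: top cell = '.' → open

Answer: 0,1,2,4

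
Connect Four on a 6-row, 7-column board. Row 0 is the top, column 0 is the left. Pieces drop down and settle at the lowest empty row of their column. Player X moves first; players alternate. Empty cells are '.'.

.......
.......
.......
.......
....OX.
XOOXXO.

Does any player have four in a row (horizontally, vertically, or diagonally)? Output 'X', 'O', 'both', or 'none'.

none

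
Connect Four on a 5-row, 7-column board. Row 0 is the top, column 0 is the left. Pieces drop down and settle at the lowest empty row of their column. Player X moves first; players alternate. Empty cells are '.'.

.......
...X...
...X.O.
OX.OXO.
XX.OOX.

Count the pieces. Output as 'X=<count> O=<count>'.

X=7 O=6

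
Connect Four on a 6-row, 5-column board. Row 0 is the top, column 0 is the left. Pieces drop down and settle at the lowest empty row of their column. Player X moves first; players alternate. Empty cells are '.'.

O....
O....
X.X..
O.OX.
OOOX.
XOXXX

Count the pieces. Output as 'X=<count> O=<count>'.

X=8 O=8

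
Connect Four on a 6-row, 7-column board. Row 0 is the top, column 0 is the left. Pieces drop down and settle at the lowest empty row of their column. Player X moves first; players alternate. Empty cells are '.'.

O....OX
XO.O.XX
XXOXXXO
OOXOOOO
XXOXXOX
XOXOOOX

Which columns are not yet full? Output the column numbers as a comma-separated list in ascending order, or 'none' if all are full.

Answer: 1,2,3,4

Derivation:
col 0: top cell = 'O' → FULL
col 1: top cell = '.' → open
col 2: top cell = '.' → open
col 3: top cell = '.' → open
col 4: top cell = '.' → open
col 5: top cell = 'O' → FULL
col 6: top cell = 'X' → FULL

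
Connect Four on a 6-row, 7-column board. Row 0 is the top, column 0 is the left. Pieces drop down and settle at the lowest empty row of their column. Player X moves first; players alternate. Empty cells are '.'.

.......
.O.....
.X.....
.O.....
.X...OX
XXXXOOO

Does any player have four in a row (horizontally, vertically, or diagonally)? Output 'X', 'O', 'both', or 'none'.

X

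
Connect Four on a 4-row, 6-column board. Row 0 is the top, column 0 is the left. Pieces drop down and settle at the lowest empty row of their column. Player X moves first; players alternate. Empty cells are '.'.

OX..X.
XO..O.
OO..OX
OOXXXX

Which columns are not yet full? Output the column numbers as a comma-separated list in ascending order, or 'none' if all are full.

Answer: 2,3,5

Derivation:
col 0: top cell = 'O' → FULL
col 1: top cell = 'X' → FULL
col 2: top cell = '.' → open
col 3: top cell = '.' → open
col 4: top cell = 'X' → FULL
col 5: top cell = '.' → open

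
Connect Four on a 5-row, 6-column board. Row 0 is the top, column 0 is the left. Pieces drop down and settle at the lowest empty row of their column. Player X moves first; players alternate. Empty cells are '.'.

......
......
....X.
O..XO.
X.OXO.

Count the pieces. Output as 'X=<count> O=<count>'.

X=4 O=4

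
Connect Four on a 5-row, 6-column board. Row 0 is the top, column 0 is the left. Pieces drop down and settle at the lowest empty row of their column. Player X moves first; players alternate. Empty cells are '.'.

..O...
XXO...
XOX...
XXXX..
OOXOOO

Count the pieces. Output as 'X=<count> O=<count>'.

X=9 O=8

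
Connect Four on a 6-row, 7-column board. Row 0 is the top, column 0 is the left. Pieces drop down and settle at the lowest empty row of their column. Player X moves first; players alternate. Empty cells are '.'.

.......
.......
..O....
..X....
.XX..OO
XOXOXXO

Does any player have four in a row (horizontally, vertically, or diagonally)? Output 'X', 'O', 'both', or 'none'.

none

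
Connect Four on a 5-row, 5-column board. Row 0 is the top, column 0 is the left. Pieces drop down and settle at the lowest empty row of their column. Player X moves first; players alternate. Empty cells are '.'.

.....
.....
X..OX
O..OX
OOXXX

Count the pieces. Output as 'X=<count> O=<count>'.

X=6 O=5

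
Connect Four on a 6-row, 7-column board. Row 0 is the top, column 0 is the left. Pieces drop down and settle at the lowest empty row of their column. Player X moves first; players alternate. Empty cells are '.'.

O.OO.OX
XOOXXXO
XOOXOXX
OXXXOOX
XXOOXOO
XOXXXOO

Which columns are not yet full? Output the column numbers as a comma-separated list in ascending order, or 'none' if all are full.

col 0: top cell = 'O' → FULL
col 1: top cell = '.' → open
col 2: top cell = 'O' → FULL
col 3: top cell = 'O' → FULL
col 4: top cell = '.' → open
col 5: top cell = 'O' → FULL
col 6: top cell = 'X' → FULL

Answer: 1,4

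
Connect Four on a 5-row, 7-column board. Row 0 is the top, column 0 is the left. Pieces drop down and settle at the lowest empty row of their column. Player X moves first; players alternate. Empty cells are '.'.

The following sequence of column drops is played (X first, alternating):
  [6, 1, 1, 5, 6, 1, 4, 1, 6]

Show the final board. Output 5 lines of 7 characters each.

Move 1: X drops in col 6, lands at row 4
Move 2: O drops in col 1, lands at row 4
Move 3: X drops in col 1, lands at row 3
Move 4: O drops in col 5, lands at row 4
Move 5: X drops in col 6, lands at row 3
Move 6: O drops in col 1, lands at row 2
Move 7: X drops in col 4, lands at row 4
Move 8: O drops in col 1, lands at row 1
Move 9: X drops in col 6, lands at row 2

Answer: .......
.O.....
.O....X
.X....X
.O..XOX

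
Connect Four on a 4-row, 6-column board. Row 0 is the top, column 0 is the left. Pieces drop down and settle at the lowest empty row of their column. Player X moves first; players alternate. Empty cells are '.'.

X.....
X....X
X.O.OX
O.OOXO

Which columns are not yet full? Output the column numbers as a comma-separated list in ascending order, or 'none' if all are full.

Answer: 1,2,3,4,5

Derivation:
col 0: top cell = 'X' → FULL
col 1: top cell = '.' → open
col 2: top cell = '.' → open
col 3: top cell = '.' → open
col 4: top cell = '.' → open
col 5: top cell = '.' → open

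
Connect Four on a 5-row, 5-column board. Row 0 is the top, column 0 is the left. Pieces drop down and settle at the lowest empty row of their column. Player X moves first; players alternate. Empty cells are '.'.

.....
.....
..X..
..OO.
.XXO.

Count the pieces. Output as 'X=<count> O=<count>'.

X=3 O=3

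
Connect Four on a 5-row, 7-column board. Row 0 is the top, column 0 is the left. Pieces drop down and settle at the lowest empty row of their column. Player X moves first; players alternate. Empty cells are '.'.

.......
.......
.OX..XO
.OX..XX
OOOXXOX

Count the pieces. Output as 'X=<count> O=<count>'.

X=8 O=7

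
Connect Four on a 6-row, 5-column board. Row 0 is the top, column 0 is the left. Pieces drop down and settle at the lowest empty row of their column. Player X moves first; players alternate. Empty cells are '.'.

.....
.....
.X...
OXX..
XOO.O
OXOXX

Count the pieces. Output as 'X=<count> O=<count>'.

X=7 O=6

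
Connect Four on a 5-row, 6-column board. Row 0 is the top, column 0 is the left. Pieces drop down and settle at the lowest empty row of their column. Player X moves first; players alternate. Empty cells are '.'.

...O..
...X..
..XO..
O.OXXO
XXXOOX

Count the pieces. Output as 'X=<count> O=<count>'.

X=8 O=7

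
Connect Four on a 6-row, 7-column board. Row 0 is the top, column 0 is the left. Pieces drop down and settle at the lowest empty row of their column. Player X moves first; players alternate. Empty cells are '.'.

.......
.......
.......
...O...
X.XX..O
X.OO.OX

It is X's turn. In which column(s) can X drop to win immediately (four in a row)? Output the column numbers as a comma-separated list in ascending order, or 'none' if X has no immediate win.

Answer: none

Derivation:
col 0: drop X → no win
col 1: drop X → no win
col 2: drop X → no win
col 3: drop X → no win
col 4: drop X → no win
col 5: drop X → no win
col 6: drop X → no win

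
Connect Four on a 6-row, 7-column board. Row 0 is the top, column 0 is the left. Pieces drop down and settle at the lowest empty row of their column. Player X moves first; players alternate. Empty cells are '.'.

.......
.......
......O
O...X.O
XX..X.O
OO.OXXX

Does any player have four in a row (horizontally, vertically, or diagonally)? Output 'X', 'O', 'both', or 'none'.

none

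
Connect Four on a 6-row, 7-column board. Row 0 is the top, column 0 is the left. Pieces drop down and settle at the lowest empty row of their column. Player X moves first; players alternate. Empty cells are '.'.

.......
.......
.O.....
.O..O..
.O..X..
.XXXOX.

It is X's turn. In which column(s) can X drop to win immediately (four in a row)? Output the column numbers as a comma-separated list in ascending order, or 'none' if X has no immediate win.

col 0: drop X → WIN!
col 1: drop X → no win
col 2: drop X → no win
col 3: drop X → no win
col 4: drop X → no win
col 5: drop X → no win
col 6: drop X → no win

Answer: 0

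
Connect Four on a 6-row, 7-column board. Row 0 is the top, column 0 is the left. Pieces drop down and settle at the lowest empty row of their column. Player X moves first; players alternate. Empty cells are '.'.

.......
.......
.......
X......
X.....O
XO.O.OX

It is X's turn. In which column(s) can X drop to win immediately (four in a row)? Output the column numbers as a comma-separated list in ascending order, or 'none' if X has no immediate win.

Answer: 0

Derivation:
col 0: drop X → WIN!
col 1: drop X → no win
col 2: drop X → no win
col 3: drop X → no win
col 4: drop X → no win
col 5: drop X → no win
col 6: drop X → no win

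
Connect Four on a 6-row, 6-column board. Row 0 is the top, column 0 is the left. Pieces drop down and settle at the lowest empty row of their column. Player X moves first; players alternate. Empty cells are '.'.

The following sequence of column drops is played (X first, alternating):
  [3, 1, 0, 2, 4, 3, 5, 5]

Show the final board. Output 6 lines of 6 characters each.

Move 1: X drops in col 3, lands at row 5
Move 2: O drops in col 1, lands at row 5
Move 3: X drops in col 0, lands at row 5
Move 4: O drops in col 2, lands at row 5
Move 5: X drops in col 4, lands at row 5
Move 6: O drops in col 3, lands at row 4
Move 7: X drops in col 5, lands at row 5
Move 8: O drops in col 5, lands at row 4

Answer: ......
......
......
......
...O.O
XOOXXX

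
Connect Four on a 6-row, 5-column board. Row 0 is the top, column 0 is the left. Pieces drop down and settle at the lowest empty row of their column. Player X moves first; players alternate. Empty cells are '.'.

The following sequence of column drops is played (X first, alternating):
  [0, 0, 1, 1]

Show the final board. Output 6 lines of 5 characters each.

Move 1: X drops in col 0, lands at row 5
Move 2: O drops in col 0, lands at row 4
Move 3: X drops in col 1, lands at row 5
Move 4: O drops in col 1, lands at row 4

Answer: .....
.....
.....
.....
OO...
XX...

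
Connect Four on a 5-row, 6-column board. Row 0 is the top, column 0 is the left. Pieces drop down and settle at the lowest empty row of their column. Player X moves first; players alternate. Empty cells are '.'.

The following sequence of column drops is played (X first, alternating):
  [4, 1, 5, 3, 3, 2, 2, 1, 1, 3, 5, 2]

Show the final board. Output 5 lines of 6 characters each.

Answer: ......
......
.XOO..
.OXX.X
.OOOXX

Derivation:
Move 1: X drops in col 4, lands at row 4
Move 2: O drops in col 1, lands at row 4
Move 3: X drops in col 5, lands at row 4
Move 4: O drops in col 3, lands at row 4
Move 5: X drops in col 3, lands at row 3
Move 6: O drops in col 2, lands at row 4
Move 7: X drops in col 2, lands at row 3
Move 8: O drops in col 1, lands at row 3
Move 9: X drops in col 1, lands at row 2
Move 10: O drops in col 3, lands at row 2
Move 11: X drops in col 5, lands at row 3
Move 12: O drops in col 2, lands at row 2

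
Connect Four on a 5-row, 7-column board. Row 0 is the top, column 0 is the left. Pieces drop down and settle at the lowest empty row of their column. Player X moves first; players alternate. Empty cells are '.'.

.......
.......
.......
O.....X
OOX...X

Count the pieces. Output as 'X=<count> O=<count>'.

X=3 O=3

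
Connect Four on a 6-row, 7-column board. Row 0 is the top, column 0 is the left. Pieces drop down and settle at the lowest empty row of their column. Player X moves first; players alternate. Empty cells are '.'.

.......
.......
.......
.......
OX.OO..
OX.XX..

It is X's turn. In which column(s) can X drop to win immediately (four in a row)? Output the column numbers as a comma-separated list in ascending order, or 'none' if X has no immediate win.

col 0: drop X → no win
col 1: drop X → no win
col 2: drop X → WIN!
col 3: drop X → no win
col 4: drop X → no win
col 5: drop X → no win
col 6: drop X → no win

Answer: 2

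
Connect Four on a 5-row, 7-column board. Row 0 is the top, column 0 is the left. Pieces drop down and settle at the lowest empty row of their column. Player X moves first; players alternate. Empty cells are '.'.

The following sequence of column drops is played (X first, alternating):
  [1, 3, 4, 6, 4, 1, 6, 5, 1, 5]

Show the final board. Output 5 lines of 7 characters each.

Move 1: X drops in col 1, lands at row 4
Move 2: O drops in col 3, lands at row 4
Move 3: X drops in col 4, lands at row 4
Move 4: O drops in col 6, lands at row 4
Move 5: X drops in col 4, lands at row 3
Move 6: O drops in col 1, lands at row 3
Move 7: X drops in col 6, lands at row 3
Move 8: O drops in col 5, lands at row 4
Move 9: X drops in col 1, lands at row 2
Move 10: O drops in col 5, lands at row 3

Answer: .......
.......
.X.....
.O..XOX
.X.OXOO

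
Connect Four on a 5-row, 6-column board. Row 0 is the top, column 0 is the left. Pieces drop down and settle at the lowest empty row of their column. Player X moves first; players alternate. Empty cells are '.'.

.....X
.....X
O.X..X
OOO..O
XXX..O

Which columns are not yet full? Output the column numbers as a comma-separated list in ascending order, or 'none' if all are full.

Answer: 0,1,2,3,4

Derivation:
col 0: top cell = '.' → open
col 1: top cell = '.' → open
col 2: top cell = '.' → open
col 3: top cell = '.' → open
col 4: top cell = '.' → open
col 5: top cell = 'X' → FULL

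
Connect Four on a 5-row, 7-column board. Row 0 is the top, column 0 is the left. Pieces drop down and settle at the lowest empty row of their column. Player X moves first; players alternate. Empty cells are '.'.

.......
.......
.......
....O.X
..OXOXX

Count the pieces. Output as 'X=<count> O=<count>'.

X=4 O=3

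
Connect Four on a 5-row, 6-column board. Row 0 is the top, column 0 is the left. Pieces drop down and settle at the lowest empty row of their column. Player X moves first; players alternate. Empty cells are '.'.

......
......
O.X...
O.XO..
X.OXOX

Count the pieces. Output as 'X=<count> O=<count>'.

X=5 O=5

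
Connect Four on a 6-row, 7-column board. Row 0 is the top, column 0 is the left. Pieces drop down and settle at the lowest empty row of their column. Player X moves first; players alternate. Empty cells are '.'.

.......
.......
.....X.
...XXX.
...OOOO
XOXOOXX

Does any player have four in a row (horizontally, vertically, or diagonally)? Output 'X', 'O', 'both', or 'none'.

O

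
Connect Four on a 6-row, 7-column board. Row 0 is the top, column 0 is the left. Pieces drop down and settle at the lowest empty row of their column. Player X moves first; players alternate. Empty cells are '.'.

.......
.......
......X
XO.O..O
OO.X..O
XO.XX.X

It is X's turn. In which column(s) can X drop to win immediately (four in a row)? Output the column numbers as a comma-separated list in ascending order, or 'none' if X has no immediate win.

col 0: drop X → no win
col 1: drop X → no win
col 2: drop X → no win
col 3: drop X → no win
col 4: drop X → no win
col 5: drop X → WIN!
col 6: drop X → no win

Answer: 5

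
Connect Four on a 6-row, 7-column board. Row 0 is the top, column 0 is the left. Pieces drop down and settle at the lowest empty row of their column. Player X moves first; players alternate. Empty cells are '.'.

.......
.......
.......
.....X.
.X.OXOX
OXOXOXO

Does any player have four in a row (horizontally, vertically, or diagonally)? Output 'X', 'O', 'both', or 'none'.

none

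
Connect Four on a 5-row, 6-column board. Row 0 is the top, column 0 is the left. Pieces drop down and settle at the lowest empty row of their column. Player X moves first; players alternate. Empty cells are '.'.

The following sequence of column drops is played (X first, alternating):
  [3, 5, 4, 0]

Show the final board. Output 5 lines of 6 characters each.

Answer: ......
......
......
......
O..XXO

Derivation:
Move 1: X drops in col 3, lands at row 4
Move 2: O drops in col 5, lands at row 4
Move 3: X drops in col 4, lands at row 4
Move 4: O drops in col 0, lands at row 4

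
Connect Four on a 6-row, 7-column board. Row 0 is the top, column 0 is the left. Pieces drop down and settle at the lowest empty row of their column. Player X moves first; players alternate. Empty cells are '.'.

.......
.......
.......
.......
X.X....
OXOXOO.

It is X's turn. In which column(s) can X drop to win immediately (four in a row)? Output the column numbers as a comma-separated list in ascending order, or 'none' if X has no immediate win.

Answer: none

Derivation:
col 0: drop X → no win
col 1: drop X → no win
col 2: drop X → no win
col 3: drop X → no win
col 4: drop X → no win
col 5: drop X → no win
col 6: drop X → no win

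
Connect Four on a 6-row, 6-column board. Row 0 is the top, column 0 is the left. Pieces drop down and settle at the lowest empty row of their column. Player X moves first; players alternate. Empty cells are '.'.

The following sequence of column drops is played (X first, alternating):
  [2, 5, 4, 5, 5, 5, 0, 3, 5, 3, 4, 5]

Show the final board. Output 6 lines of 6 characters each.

Move 1: X drops in col 2, lands at row 5
Move 2: O drops in col 5, lands at row 5
Move 3: X drops in col 4, lands at row 5
Move 4: O drops in col 5, lands at row 4
Move 5: X drops in col 5, lands at row 3
Move 6: O drops in col 5, lands at row 2
Move 7: X drops in col 0, lands at row 5
Move 8: O drops in col 3, lands at row 5
Move 9: X drops in col 5, lands at row 1
Move 10: O drops in col 3, lands at row 4
Move 11: X drops in col 4, lands at row 4
Move 12: O drops in col 5, lands at row 0

Answer: .....O
.....X
.....O
.....X
...OXO
X.XOXO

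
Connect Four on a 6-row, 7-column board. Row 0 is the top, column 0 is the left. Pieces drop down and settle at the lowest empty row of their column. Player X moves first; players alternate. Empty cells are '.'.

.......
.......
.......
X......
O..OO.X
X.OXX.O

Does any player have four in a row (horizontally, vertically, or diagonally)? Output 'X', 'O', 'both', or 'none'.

none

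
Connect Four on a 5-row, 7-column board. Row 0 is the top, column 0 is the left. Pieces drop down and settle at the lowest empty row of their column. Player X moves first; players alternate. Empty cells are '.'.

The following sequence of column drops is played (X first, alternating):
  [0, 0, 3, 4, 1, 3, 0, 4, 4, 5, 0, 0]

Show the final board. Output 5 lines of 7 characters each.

Answer: O......
X......
X...X..
O..OO..
XX.XOO.

Derivation:
Move 1: X drops in col 0, lands at row 4
Move 2: O drops in col 0, lands at row 3
Move 3: X drops in col 3, lands at row 4
Move 4: O drops in col 4, lands at row 4
Move 5: X drops in col 1, lands at row 4
Move 6: O drops in col 3, lands at row 3
Move 7: X drops in col 0, lands at row 2
Move 8: O drops in col 4, lands at row 3
Move 9: X drops in col 4, lands at row 2
Move 10: O drops in col 5, lands at row 4
Move 11: X drops in col 0, lands at row 1
Move 12: O drops in col 0, lands at row 0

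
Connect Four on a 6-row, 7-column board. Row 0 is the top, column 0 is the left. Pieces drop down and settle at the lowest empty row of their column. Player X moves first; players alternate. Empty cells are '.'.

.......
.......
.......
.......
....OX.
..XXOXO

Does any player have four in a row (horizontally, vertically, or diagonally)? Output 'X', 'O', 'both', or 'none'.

none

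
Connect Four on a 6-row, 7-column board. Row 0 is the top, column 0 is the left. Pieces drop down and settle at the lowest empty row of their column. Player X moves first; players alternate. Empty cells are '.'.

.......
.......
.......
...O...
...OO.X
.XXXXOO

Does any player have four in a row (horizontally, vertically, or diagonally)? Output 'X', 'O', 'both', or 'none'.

X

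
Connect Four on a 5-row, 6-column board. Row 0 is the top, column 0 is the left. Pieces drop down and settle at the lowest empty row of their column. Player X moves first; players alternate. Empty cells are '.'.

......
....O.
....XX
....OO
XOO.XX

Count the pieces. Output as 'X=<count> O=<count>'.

X=5 O=5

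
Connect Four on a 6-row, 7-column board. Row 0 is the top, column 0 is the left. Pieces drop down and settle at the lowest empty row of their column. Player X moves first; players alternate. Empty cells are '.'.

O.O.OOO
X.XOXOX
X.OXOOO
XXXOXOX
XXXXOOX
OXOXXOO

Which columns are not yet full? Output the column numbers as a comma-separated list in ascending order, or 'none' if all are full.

col 0: top cell = 'O' → FULL
col 1: top cell = '.' → open
col 2: top cell = 'O' → FULL
col 3: top cell = '.' → open
col 4: top cell = 'O' → FULL
col 5: top cell = 'O' → FULL
col 6: top cell = 'O' → FULL

Answer: 1,3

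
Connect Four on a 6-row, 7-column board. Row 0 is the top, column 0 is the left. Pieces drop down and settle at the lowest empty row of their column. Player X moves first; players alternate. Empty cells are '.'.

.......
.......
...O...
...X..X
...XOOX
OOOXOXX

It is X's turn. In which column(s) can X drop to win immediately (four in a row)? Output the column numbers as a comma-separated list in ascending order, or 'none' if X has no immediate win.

Answer: 6

Derivation:
col 0: drop X → no win
col 1: drop X → no win
col 2: drop X → no win
col 3: drop X → no win
col 4: drop X → no win
col 5: drop X → no win
col 6: drop X → WIN!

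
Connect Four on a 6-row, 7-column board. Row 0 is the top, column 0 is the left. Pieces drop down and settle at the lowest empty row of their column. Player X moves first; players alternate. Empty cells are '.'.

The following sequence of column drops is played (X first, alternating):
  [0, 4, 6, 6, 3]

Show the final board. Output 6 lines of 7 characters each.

Move 1: X drops in col 0, lands at row 5
Move 2: O drops in col 4, lands at row 5
Move 3: X drops in col 6, lands at row 5
Move 4: O drops in col 6, lands at row 4
Move 5: X drops in col 3, lands at row 5

Answer: .......
.......
.......
.......
......O
X..XO.X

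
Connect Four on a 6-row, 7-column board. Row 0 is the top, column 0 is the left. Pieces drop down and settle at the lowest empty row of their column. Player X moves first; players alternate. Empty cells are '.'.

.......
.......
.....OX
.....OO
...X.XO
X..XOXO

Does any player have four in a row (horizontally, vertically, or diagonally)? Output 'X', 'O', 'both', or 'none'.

none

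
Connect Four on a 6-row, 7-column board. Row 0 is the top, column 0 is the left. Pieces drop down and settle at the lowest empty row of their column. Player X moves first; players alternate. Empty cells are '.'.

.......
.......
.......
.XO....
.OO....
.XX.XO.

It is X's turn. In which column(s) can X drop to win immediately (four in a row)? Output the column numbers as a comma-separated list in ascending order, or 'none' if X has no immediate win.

Answer: 3

Derivation:
col 0: drop X → no win
col 1: drop X → no win
col 2: drop X → no win
col 3: drop X → WIN!
col 4: drop X → no win
col 5: drop X → no win
col 6: drop X → no win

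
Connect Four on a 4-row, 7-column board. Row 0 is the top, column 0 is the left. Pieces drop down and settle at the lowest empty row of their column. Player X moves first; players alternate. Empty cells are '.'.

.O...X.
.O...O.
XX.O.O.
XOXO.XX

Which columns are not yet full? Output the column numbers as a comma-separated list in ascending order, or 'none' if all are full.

Answer: 0,2,3,4,6

Derivation:
col 0: top cell = '.' → open
col 1: top cell = 'O' → FULL
col 2: top cell = '.' → open
col 3: top cell = '.' → open
col 4: top cell = '.' → open
col 5: top cell = 'X' → FULL
col 6: top cell = '.' → open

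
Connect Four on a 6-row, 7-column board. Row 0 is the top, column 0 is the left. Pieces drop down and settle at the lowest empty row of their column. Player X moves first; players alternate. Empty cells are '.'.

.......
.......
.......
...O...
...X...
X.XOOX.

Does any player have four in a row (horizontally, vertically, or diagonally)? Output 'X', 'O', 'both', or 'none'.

none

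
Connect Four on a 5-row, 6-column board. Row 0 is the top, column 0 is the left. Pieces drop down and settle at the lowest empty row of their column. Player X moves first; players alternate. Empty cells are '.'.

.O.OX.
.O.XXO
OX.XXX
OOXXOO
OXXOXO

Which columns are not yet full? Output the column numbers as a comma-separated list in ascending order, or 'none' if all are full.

col 0: top cell = '.' → open
col 1: top cell = 'O' → FULL
col 2: top cell = '.' → open
col 3: top cell = 'O' → FULL
col 4: top cell = 'X' → FULL
col 5: top cell = '.' → open

Answer: 0,2,5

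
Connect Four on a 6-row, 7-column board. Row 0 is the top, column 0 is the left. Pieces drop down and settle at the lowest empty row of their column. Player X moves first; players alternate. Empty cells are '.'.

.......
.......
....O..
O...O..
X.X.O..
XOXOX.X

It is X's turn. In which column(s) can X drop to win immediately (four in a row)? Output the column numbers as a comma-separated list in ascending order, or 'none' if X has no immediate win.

col 0: drop X → no win
col 1: drop X → no win
col 2: drop X → no win
col 3: drop X → no win
col 4: drop X → no win
col 5: drop X → no win
col 6: drop X → no win

Answer: none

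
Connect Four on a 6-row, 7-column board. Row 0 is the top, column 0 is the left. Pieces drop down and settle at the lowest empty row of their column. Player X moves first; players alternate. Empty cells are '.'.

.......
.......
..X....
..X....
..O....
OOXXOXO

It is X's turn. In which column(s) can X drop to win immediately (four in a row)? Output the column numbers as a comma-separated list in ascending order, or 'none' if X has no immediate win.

col 0: drop X → no win
col 1: drop X → no win
col 2: drop X → no win
col 3: drop X → no win
col 4: drop X → no win
col 5: drop X → no win
col 6: drop X → no win

Answer: none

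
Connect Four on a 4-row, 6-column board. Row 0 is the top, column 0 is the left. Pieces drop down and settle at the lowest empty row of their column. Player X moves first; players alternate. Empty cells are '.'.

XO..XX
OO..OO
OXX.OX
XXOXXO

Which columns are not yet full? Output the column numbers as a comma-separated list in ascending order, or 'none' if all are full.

col 0: top cell = 'X' → FULL
col 1: top cell = 'O' → FULL
col 2: top cell = '.' → open
col 3: top cell = '.' → open
col 4: top cell = 'X' → FULL
col 5: top cell = 'X' → FULL

Answer: 2,3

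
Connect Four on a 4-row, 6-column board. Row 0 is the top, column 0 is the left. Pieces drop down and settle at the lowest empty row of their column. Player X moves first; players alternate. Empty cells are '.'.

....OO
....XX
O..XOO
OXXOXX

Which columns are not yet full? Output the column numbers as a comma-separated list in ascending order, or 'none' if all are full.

col 0: top cell = '.' → open
col 1: top cell = '.' → open
col 2: top cell = '.' → open
col 3: top cell = '.' → open
col 4: top cell = 'O' → FULL
col 5: top cell = 'O' → FULL

Answer: 0,1,2,3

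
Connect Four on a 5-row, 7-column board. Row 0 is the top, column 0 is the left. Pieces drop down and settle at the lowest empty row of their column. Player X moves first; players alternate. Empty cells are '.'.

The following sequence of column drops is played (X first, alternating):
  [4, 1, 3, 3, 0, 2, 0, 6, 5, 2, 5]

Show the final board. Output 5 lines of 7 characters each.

Move 1: X drops in col 4, lands at row 4
Move 2: O drops in col 1, lands at row 4
Move 3: X drops in col 3, lands at row 4
Move 4: O drops in col 3, lands at row 3
Move 5: X drops in col 0, lands at row 4
Move 6: O drops in col 2, lands at row 4
Move 7: X drops in col 0, lands at row 3
Move 8: O drops in col 6, lands at row 4
Move 9: X drops in col 5, lands at row 4
Move 10: O drops in col 2, lands at row 3
Move 11: X drops in col 5, lands at row 3

Answer: .......
.......
.......
X.OO.X.
XOOXXXO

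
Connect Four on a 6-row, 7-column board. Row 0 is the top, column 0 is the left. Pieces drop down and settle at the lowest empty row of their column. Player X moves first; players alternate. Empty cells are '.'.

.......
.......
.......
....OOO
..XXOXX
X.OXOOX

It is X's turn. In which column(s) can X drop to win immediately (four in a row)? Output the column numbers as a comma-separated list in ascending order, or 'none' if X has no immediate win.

Answer: none

Derivation:
col 0: drop X → no win
col 1: drop X → no win
col 2: drop X → no win
col 3: drop X → no win
col 4: drop X → no win
col 5: drop X → no win
col 6: drop X → no win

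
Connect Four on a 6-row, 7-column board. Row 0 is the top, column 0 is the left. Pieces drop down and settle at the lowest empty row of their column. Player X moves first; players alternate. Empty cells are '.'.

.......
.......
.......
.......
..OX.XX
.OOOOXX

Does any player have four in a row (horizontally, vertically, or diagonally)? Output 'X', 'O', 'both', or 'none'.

O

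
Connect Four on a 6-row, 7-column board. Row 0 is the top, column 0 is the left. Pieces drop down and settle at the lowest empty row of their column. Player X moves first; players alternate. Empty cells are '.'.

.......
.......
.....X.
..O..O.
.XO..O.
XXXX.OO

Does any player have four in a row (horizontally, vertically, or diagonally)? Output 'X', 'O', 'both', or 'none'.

X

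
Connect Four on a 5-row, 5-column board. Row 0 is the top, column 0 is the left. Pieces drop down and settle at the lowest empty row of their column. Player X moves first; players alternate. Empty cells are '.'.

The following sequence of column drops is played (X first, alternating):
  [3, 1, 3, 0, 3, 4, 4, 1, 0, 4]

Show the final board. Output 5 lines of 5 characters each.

Answer: .....
.....
...XO
XO.XX
OO.XO

Derivation:
Move 1: X drops in col 3, lands at row 4
Move 2: O drops in col 1, lands at row 4
Move 3: X drops in col 3, lands at row 3
Move 4: O drops in col 0, lands at row 4
Move 5: X drops in col 3, lands at row 2
Move 6: O drops in col 4, lands at row 4
Move 7: X drops in col 4, lands at row 3
Move 8: O drops in col 1, lands at row 3
Move 9: X drops in col 0, lands at row 3
Move 10: O drops in col 4, lands at row 2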